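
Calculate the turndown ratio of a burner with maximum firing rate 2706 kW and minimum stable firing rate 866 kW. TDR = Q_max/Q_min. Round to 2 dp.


TDR = Q_max / Q_min
TDR = 2706 / 866 = 3.12


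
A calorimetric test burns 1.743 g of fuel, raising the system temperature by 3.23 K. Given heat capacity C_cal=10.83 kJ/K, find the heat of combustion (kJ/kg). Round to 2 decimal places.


Hc = C_cal * delta_T / m_fuel
Q_released = 10.83 * 3.23 = 34.9809 kJ
m_fuel = 1.743 g = 1.743/1000 kg = 0.001743 kg
Hc = 34.9809 / 0.001743 = 20069.36 kJ/kg


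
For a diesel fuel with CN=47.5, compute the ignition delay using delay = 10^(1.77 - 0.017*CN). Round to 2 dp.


delay = 10^(1.77 - 0.017*CN)
Exponent = 1.77 - 0.017*47.5 = 0.9625
delay = 10^0.9625 = 9.17 ms


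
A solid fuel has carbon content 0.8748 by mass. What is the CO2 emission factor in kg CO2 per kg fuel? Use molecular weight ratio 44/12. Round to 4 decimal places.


EF = C_frac * (M_CO2 / M_C)
EF = 0.8748 * (44/12)
EF = 0.8748 * 3.666667 = 3.2076 kg_CO2/kg_fuel


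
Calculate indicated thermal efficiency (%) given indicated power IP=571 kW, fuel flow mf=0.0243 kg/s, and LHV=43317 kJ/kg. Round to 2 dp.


eta_ith = (IP / (mf * LHV)) * 100
Denominator = 0.0243 * 43317 = 1052.6031 kW
eta_ith = (571 / 1052.6031) * 100 = 54.25%


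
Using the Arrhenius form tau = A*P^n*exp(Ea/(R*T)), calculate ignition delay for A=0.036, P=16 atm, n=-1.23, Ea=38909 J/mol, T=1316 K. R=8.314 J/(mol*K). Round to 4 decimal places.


tau = A * P^n * exp(Ea/(R*T))
P^n = 16^(-1.23) = 0.03303181
Ea/(R*T) = 38909/(8.314*1316) = 3.556183
exp(Ea/(R*T)) = 35.029252
tau = 0.036 * 0.03303181 * 35.029252 = 0.0417 ms


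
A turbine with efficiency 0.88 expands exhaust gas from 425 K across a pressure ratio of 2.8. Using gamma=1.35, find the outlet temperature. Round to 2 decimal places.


T_out = T_in * (1 - eta * (1 - PR^(-(gamma-1)/gamma)))
Exponent = -(1.35-1)/1.35 = -0.25925926
PR^exp = 2.8^(-0.25925926) = 0.76572026
Factor = 1 - 0.88*(1 - 0.76572026) = 0.79383383
T_out = 425 * 0.79383383 = 337.38 K


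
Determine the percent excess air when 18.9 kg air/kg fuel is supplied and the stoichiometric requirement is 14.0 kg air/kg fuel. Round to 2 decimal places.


Excess air = actual - stoichiometric = 18.9 - 14.0 = 4.90 kg/kg fuel
Excess air % = (excess / stoich) * 100 = (4.90 / 14.0) * 100 = 35.00%


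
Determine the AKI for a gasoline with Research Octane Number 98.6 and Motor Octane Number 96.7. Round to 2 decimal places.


AKI = (RON + MON) / 2
AKI = (98.6 + 96.7) / 2
AKI = 195.3 / 2 = 97.65


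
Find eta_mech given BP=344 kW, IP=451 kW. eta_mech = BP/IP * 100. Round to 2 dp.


eta_mech = (BP / IP) * 100
Ratio = 344 / 451 = 0.7627
eta_mech = 0.7627 * 100 = 76.27%


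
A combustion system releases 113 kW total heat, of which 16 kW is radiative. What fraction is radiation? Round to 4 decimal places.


f_rad = Q_rad / Q_total
f_rad = 16 / 113 = 0.1416


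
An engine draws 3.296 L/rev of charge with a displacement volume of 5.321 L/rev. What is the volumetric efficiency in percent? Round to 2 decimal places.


eta_v = (V_actual / V_disp) * 100
Ratio = 3.296 / 5.321 = 0.6194
eta_v = 0.6194 * 100 = 61.94%


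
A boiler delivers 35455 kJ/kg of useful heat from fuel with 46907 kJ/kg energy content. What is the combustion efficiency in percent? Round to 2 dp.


Efficiency = (Q_useful / Q_fuel) * 100
Efficiency = (35455 / 46907) * 100
Efficiency = 0.7559 * 100 = 75.59%


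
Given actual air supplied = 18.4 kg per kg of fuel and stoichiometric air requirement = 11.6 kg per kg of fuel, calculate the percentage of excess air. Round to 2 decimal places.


Excess air = actual - stoichiometric = 18.4 - 11.6 = 6.80 kg/kg fuel
Excess air % = (excess / stoich) * 100 = (6.80 / 11.6) * 100 = 58.62%


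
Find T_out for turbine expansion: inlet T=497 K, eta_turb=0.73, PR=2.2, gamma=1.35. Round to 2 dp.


T_out = T_in * (1 - eta * (1 - PR^(-(gamma-1)/gamma)))
Exponent = -(1.35-1)/1.35 = -0.25925926
PR^exp = 2.2^(-0.25925926) = 0.81512413
Factor = 1 - 0.73*(1 - 0.81512413) = 0.86504061
T_out = 497 * 0.86504061 = 429.93 K


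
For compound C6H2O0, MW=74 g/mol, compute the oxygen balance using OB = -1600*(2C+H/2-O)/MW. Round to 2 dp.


OB = -1600 * (2C + H/2 - O) / MW
Inner = 2*6 + 2/2 - 0 = 13.00
OB = -1600 * 13.00 / 74 = -281.08%


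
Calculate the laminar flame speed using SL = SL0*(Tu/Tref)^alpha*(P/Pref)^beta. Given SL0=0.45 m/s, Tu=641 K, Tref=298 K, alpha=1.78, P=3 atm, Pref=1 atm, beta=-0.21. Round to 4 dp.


SL = SL0 * (Tu/Tref)^alpha * (P/Pref)^beta
T ratio = 641/298 = 2.15100671
(T ratio)^alpha = 2.15100671^1.78 = 3.909330
(P/Pref)^beta = 3^(-0.21) = 0.793971
SL = 0.45 * 3.909330 * 0.793971 = 1.3968 m/s


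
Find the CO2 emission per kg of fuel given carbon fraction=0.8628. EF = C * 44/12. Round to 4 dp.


EF = C_frac * (M_CO2 / M_C)
EF = 0.8628 * (44/12)
EF = 0.8628 * 3.666667 = 3.1636 kg_CO2/kg_fuel


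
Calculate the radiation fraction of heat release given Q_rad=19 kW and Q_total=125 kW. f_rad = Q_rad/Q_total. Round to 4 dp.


f_rad = Q_rad / Q_total
f_rad = 19 / 125 = 0.1520


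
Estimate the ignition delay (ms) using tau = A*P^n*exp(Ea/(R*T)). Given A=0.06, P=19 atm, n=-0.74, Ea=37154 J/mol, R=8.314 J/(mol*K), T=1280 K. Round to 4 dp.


tau = A * P^n * exp(Ea/(R*T))
P^n = 19^(-0.74) = 0.11316766
Ea/(R*T) = 37154/(8.314*1280) = 3.491287
exp(Ea/(R*T)) = 32.828180
tau = 0.06 * 0.11316766 * 32.828180 = 0.2229 ms


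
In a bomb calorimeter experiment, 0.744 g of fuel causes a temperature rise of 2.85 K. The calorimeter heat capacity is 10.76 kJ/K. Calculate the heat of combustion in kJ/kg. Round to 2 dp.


Hc = C_cal * delta_T / m_fuel
Q_released = 10.76 * 2.85 = 30.6660 kJ
m_fuel = 0.744 g = 0.744/1000 kg = 0.000744 kg
Hc = 30.6660 / 0.000744 = 41217.74 kJ/kg


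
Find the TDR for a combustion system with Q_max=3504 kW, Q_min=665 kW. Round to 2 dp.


TDR = Q_max / Q_min
TDR = 3504 / 665 = 5.27


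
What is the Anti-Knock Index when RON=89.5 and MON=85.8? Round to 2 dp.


AKI = (RON + MON) / 2
AKI = (89.5 + 85.8) / 2
AKI = 175.3 / 2 = 87.65


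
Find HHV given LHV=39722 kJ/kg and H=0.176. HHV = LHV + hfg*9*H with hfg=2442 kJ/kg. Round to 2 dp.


HHV = LHV + hfg * 9 * H
Water addition = 2442 * 9 * 0.176 = 3868.128 kJ/kg
HHV = 39722 + 3868.128 = 43590.13 kJ/kg


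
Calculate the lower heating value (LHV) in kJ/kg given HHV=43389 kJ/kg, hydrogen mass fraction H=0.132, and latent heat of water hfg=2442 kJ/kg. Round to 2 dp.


LHV = HHV - hfg * 9 * H
Water correction = 2442 * 9 * 0.132 = 2901.096 kJ/kg
LHV = 43389 - 2901.096 = 40487.90 kJ/kg


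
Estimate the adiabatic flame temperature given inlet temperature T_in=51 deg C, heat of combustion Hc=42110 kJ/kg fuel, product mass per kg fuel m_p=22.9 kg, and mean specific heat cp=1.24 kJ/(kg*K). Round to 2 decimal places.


T_ad = T_in + Hc / (m_p * cp)
Denominator = 22.9 * 1.24 = 28.3960
Temperature rise = 42110 / 28.3960 = 1482.96 K
T_ad = 51 + 1482.96 = 1533.96 deg C


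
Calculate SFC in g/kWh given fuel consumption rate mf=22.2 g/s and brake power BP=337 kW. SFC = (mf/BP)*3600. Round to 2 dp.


SFC = (mf / BP) * 3600
Rate = 22.2 / 337 = 0.065875 g/(s*kW)
SFC = 0.065875 * 3600 = 237.15 g/kWh


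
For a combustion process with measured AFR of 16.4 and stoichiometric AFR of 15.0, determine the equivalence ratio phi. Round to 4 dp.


phi = AFR_stoich / AFR_actual
phi = 15.0 / 16.4 = 0.9146


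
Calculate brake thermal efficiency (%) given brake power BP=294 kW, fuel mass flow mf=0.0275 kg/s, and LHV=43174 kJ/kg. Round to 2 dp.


eta_BTE = (BP / (mf * LHV)) * 100
Denominator = 0.0275 * 43174 = 1187.2850 kW
eta_BTE = (294 / 1187.2850) * 100 = 24.76%


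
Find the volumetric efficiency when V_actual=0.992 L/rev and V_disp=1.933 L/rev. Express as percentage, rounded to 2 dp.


eta_v = (V_actual / V_disp) * 100
Ratio = 0.992 / 1.933 = 0.5132
eta_v = 0.5132 * 100 = 51.32%


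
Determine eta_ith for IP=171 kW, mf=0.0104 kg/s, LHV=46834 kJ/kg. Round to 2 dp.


eta_ith = (IP / (mf * LHV)) * 100
Denominator = 0.0104 * 46834 = 487.0736 kW
eta_ith = (171 / 487.0736) * 100 = 35.11%


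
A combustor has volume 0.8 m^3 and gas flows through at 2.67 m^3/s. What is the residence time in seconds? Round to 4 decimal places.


tau = V / Q_flow
tau = 0.8 / 2.67 = 0.2996 s


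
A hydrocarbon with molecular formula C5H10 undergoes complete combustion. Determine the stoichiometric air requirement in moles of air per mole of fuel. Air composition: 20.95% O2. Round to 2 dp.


Balanced combustion: C5H10 + 7.5 O2 -> 5 CO2 + 5 H2O
O2 needed = C + H/4 = 5 + 10/4 = 7.50 moles
Air moles = O2 / 0.2095 = 7.50 / 0.2095 = 35.80 moles air


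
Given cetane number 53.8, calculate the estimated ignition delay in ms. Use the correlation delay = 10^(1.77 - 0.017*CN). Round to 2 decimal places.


delay = 10^(1.77 - 0.017*CN)
Exponent = 1.77 - 0.017*53.8 = 0.8554
delay = 10^0.8554 = 7.17 ms


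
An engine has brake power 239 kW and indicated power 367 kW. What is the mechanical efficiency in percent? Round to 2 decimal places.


eta_mech = (BP / IP) * 100
Ratio = 239 / 367 = 0.6512
eta_mech = 0.6512 * 100 = 65.12%


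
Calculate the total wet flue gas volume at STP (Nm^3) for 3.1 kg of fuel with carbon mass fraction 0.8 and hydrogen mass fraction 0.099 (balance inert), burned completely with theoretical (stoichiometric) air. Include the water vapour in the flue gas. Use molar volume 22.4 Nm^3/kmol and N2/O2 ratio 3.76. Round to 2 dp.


Per kg fuel: CO2 = (C/12 kmol)*22.4 = (0.8/12)*22.4 = 1.49333 Nm^3
Per kg fuel: H2O = (H/2 kmol)*22.4 = (0.099/2)*22.4 = 1.10880 Nm^3
O2 needed per kg fuel = C/12 + H/4 = 0.8/12 + 0.099/4 = 0.09141667 kmol
Per kg fuel: N2 = O2*3.76*22.4 = 0.09141667*3.76*22.4 = 7.69948 Nm^3
Total per kg = 1.49333 + 1.10880 + 7.69948 = 10.30161 Nm^3
Total = 10.30161 * 3.1 = 31.93 Nm^3


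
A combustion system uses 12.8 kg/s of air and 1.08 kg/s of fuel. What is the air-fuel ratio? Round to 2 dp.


AFR = m_air / m_fuel
AFR = 12.8 / 1.08 = 11.85


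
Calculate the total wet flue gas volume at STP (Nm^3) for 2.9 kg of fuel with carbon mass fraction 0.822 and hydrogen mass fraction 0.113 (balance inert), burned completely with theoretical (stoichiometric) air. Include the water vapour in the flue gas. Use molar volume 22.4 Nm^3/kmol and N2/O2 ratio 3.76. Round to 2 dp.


Per kg fuel: CO2 = (C/12 kmol)*22.4 = (0.822/12)*22.4 = 1.53440 Nm^3
Per kg fuel: H2O = (H/2 kmol)*22.4 = (0.113/2)*22.4 = 1.26560 Nm^3
O2 needed per kg fuel = C/12 + H/4 = 0.822/12 + 0.113/4 = 0.09675000 kmol
Per kg fuel: N2 = O2*3.76*22.4 = 0.09675000*3.76*22.4 = 8.14867 Nm^3
Total per kg = 1.53440 + 1.26560 + 8.14867 = 10.94867 Nm^3
Total = 10.94867 * 2.9 = 31.75 Nm^3


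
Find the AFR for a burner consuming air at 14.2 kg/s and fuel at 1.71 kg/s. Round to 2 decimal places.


AFR = m_air / m_fuel
AFR = 14.2 / 1.71 = 8.30


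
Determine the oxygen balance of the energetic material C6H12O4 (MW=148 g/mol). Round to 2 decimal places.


OB = -1600 * (2C + H/2 - O) / MW
Inner = 2*6 + 12/2 - 4 = 14.00
OB = -1600 * 14.00 / 148 = -151.35%


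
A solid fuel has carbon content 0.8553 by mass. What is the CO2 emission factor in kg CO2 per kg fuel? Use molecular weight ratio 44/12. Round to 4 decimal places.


EF = C_frac * (M_CO2 / M_C)
EF = 0.8553 * (44/12)
EF = 0.8553 * 3.666667 = 3.1361 kg_CO2/kg_fuel


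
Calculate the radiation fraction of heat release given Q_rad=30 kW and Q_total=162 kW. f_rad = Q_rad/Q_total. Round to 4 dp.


f_rad = Q_rad / Q_total
f_rad = 30 / 162 = 0.1852


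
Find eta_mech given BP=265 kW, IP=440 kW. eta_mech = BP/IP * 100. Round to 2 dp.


eta_mech = (BP / IP) * 100
Ratio = 265 / 440 = 0.6023
eta_mech = 0.6023 * 100 = 60.23%


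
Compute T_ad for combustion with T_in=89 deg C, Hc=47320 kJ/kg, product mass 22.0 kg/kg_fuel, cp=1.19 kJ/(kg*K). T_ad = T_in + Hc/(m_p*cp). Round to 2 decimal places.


T_ad = T_in + Hc / (m_p * cp)
Denominator = 22.0 * 1.19 = 26.1800
Temperature rise = 47320 / 26.1800 = 1807.49 K
T_ad = 89 + 1807.49 = 1896.49 deg C


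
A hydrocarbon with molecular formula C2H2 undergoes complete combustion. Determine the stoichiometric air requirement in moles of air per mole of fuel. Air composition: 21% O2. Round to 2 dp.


Balanced combustion: C2H2 + 2.5 O2 -> 2 CO2 + 1 H2O
O2 needed = C + H/4 = 2 + 2/4 = 2.50 moles
Air moles = O2 / 0.21 = 2.50 / 0.21 = 11.90 moles air


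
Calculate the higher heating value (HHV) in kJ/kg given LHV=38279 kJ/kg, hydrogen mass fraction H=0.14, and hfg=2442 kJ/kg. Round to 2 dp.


HHV = LHV + hfg * 9 * H
Water addition = 2442 * 9 * 0.14 = 3076.920 kJ/kg
HHV = 38279 + 3076.920 = 41355.92 kJ/kg


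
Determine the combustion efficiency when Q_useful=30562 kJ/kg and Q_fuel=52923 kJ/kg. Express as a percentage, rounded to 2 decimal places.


Efficiency = (Q_useful / Q_fuel) * 100
Efficiency = (30562 / 52923) * 100
Efficiency = 0.5775 * 100 = 57.75%


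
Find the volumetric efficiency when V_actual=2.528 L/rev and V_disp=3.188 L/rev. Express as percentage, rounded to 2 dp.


eta_v = (V_actual / V_disp) * 100
Ratio = 2.528 / 3.188 = 0.7930
eta_v = 0.7930 * 100 = 79.30%


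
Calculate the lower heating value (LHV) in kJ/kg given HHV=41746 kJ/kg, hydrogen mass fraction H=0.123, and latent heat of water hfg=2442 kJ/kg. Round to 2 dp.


LHV = HHV - hfg * 9 * H
Water correction = 2442 * 9 * 0.123 = 2703.294 kJ/kg
LHV = 41746 - 2703.294 = 39042.71 kJ/kg


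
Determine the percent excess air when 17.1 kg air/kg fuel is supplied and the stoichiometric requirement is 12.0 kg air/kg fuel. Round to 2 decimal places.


Excess air = actual - stoichiometric = 17.1 - 12.0 = 5.10 kg/kg fuel
Excess air % = (excess / stoich) * 100 = (5.10 / 12.0) * 100 = 42.50%


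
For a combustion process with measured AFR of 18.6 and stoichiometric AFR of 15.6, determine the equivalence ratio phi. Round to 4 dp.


phi = AFR_stoich / AFR_actual
phi = 15.6 / 18.6 = 0.8387


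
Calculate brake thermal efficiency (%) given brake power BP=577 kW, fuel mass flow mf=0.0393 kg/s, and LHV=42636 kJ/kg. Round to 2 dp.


eta_BTE = (BP / (mf * LHV)) * 100
Denominator = 0.0393 * 42636 = 1675.5948 kW
eta_BTE = (577 / 1675.5948) * 100 = 34.44%


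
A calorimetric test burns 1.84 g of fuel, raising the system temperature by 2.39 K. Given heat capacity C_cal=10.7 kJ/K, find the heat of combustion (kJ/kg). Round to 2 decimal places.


Hc = C_cal * delta_T / m_fuel
Q_released = 10.7 * 2.39 = 25.5730 kJ
m_fuel = 1.84 g = 1.84/1000 kg = 0.001840 kg
Hc = 25.5730 / 0.001840 = 13898.37 kJ/kg


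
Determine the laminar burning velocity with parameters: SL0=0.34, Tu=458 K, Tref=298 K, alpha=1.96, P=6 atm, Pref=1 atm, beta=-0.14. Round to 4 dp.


SL = SL0 * (Tu/Tref)^alpha * (P/Pref)^beta
T ratio = 458/298 = 1.53691275
(T ratio)^alpha = 1.53691275^1.96 = 2.321841
(P/Pref)^beta = 6^(-0.14) = 0.778142
SL = 0.34 * 2.321841 * 0.778142 = 0.6143 m/s


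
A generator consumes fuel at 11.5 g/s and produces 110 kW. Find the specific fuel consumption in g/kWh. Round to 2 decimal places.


SFC = (mf / BP) * 3600
Rate = 11.5 / 110 = 0.104545 g/(s*kW)
SFC = 0.104545 * 3600 = 376.36 g/kWh


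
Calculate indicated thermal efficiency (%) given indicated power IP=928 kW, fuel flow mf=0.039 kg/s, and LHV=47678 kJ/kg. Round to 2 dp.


eta_ith = (IP / (mf * LHV)) * 100
Denominator = 0.039 * 47678 = 1859.4420 kW
eta_ith = (928 / 1859.4420) * 100 = 49.91%


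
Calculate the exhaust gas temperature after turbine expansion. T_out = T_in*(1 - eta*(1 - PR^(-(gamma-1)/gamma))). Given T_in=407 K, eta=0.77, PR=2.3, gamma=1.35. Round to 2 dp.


T_out = T_in * (1 - eta * (1 - PR^(-(gamma-1)/gamma)))
Exponent = -(1.35-1)/1.35 = -0.25925926
PR^exp = 2.3^(-0.25925926) = 0.80578413
Factor = 1 - 0.77*(1 - 0.80578413) = 0.85045378
T_out = 407 * 0.85045378 = 346.13 K


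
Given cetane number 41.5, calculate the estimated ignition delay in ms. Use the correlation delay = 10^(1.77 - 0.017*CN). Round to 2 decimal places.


delay = 10^(1.77 - 0.017*CN)
Exponent = 1.77 - 0.017*41.5 = 1.0645
delay = 10^1.0645 = 11.60 ms


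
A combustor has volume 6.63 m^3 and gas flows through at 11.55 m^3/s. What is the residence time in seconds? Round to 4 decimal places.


tau = V / Q_flow
tau = 6.63 / 11.55 = 0.5740 s


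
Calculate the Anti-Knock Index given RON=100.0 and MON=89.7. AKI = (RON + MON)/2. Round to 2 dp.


AKI = (RON + MON) / 2
AKI = (100.0 + 89.7) / 2
AKI = 189.7 / 2 = 94.85


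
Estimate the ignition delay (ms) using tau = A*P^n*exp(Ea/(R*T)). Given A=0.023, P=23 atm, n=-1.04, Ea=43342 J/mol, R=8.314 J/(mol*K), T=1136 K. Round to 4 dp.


tau = A * P^n * exp(Ea/(R*T))
P^n = 23^(-1.04) = 0.03835333
Ea/(R*T) = 43342/(8.314*1136) = 4.589027
exp(Ea/(R*T)) = 98.398624
tau = 0.023 * 0.03835333 * 98.398624 = 0.0868 ms


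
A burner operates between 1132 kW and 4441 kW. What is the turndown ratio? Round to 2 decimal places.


TDR = Q_max / Q_min
TDR = 4441 / 1132 = 3.92


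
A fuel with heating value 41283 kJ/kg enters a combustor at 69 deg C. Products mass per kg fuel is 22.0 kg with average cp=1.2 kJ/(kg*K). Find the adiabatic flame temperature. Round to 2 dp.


T_ad = T_in + Hc / (m_p * cp)
Denominator = 22.0 * 1.2 = 26.4000
Temperature rise = 41283 / 26.4000 = 1563.75 K
T_ad = 69 + 1563.75 = 1632.75 deg C


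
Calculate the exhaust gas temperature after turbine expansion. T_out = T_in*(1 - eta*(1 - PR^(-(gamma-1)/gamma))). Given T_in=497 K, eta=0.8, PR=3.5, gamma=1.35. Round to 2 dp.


T_out = T_in * (1 - eta * (1 - PR^(-(gamma-1)/gamma)))
Exponent = -(1.35-1)/1.35 = -0.25925926
PR^exp = 3.5^(-0.25925926) = 0.72267881
Factor = 1 - 0.8*(1 - 0.72267881) = 0.77814305
T_out = 497 * 0.77814305 = 386.74 K


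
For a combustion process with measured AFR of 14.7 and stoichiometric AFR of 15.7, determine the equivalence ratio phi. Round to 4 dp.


phi = AFR_stoich / AFR_actual
phi = 15.7 / 14.7 = 1.0680


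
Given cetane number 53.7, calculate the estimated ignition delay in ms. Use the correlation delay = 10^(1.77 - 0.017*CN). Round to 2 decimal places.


delay = 10^(1.77 - 0.017*CN)
Exponent = 1.77 - 0.017*53.7 = 0.8571
delay = 10^0.8571 = 7.20 ms


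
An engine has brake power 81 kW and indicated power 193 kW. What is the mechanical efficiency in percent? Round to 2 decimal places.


eta_mech = (BP / IP) * 100
Ratio = 81 / 193 = 0.4197
eta_mech = 0.4197 * 100 = 41.97%


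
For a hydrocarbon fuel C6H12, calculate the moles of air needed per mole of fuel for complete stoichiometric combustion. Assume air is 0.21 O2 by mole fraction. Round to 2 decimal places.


Balanced combustion: C6H12 + 9 O2 -> 6 CO2 + 6 H2O
O2 needed = C + H/4 = 6 + 12/4 = 9.00 moles
Air moles = O2 / 0.21 = 9.00 / 0.21 = 42.86 moles air


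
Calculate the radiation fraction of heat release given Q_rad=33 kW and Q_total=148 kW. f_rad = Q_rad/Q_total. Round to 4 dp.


f_rad = Q_rad / Q_total
f_rad = 33 / 148 = 0.2230


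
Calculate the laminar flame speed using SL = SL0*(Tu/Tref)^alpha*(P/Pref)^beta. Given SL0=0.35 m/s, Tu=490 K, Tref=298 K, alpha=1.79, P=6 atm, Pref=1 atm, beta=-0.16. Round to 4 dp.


SL = SL0 * (Tu/Tref)^alpha * (P/Pref)^beta
T ratio = 490/298 = 1.64429530
(T ratio)^alpha = 1.64429530^1.79 = 2.435588
(P/Pref)^beta = 6^(-0.16) = 0.750751
SL = 0.35 * 2.435588 * 0.750751 = 0.6400 m/s


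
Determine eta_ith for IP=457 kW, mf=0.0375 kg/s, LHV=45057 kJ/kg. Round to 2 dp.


eta_ith = (IP / (mf * LHV)) * 100
Denominator = 0.0375 * 45057 = 1689.6375 kW
eta_ith = (457 / 1689.6375) * 100 = 27.05%


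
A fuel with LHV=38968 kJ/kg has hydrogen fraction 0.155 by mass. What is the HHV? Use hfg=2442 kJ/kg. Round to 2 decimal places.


HHV = LHV + hfg * 9 * H
Water addition = 2442 * 9 * 0.155 = 3406.590 kJ/kg
HHV = 38968 + 3406.590 = 42374.59 kJ/kg


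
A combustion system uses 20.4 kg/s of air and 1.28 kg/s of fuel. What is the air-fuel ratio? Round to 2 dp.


AFR = m_air / m_fuel
AFR = 20.4 / 1.28 = 15.94


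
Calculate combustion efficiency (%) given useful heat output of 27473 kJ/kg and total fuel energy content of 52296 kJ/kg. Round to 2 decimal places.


Efficiency = (Q_useful / Q_fuel) * 100
Efficiency = (27473 / 52296) * 100
Efficiency = 0.5253 * 100 = 52.53%


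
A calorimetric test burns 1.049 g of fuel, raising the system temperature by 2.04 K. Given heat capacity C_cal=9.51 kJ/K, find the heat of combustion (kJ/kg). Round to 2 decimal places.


Hc = C_cal * delta_T / m_fuel
Q_released = 9.51 * 2.04 = 19.4004 kJ
m_fuel = 1.049 g = 1.049/1000 kg = 0.001049 kg
Hc = 19.4004 / 0.001049 = 18494.18 kJ/kg


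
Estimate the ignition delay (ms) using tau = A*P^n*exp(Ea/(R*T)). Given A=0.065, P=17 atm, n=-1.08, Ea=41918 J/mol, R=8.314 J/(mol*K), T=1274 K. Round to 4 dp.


tau = A * P^n * exp(Ea/(R*T))
P^n = 17^(-1.08) = 0.04689377
Ea/(R*T) = 41918/(8.314*1274) = 3.957502
exp(Ea/(R*T)) = 52.326433
tau = 0.065 * 0.04689377 * 52.326433 = 0.1595 ms


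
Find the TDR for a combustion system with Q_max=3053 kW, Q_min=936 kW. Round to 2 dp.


TDR = Q_max / Q_min
TDR = 3053 / 936 = 3.26


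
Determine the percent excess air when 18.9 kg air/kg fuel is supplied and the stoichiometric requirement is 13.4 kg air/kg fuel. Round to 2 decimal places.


Excess air = actual - stoichiometric = 18.9 - 13.4 = 5.50 kg/kg fuel
Excess air % = (excess / stoich) * 100 = (5.50 / 13.4) * 100 = 41.04%


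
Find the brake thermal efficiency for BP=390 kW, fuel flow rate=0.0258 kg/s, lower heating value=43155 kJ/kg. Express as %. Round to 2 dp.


eta_BTE = (BP / (mf * LHV)) * 100
Denominator = 0.0258 * 43155 = 1113.3990 kW
eta_BTE = (390 / 1113.3990) * 100 = 35.03%


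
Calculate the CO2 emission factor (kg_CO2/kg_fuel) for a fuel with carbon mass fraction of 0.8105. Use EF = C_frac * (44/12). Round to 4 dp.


EF = C_frac * (M_CO2 / M_C)
EF = 0.8105 * (44/12)
EF = 0.8105 * 3.666667 = 2.9718 kg_CO2/kg_fuel


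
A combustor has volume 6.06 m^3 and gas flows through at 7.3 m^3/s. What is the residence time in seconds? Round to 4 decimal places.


tau = V / Q_flow
tau = 6.06 / 7.3 = 0.8301 s


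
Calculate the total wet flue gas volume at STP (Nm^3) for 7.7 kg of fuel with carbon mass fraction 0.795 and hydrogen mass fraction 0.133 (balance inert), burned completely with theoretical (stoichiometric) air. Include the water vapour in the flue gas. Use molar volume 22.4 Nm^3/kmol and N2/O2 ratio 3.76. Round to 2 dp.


Per kg fuel: CO2 = (C/12 kmol)*22.4 = (0.795/12)*22.4 = 1.48400 Nm^3
Per kg fuel: H2O = (H/2 kmol)*22.4 = (0.133/2)*22.4 = 1.48960 Nm^3
O2 needed per kg fuel = C/12 + H/4 = 0.795/12 + 0.133/4 = 0.09950000 kmol
Per kg fuel: N2 = O2*3.76*22.4 = 0.09950000*3.76*22.4 = 8.38029 Nm^3
Total per kg = 1.48400 + 1.48960 + 8.38029 = 11.35389 Nm^3
Total = 11.35389 * 7.7 = 87.42 Nm^3


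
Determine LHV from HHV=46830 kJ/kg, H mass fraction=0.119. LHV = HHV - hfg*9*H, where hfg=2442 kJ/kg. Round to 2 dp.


LHV = HHV - hfg * 9 * H
Water correction = 2442 * 9 * 0.119 = 2615.382 kJ/kg
LHV = 46830 - 2615.382 = 44214.62 kJ/kg


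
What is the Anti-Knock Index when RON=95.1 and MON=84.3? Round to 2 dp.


AKI = (RON + MON) / 2
AKI = (95.1 + 84.3) / 2
AKI = 179.4 / 2 = 89.70


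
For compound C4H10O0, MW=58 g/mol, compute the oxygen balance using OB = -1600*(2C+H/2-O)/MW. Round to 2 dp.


OB = -1600 * (2C + H/2 - O) / MW
Inner = 2*4 + 10/2 - 0 = 13.00
OB = -1600 * 13.00 / 58 = -358.62%


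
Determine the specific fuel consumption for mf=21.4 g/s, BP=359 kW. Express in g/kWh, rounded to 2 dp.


SFC = (mf / BP) * 3600
Rate = 21.4 / 359 = 0.059610 g/(s*kW)
SFC = 0.059610 * 3600 = 214.60 g/kWh


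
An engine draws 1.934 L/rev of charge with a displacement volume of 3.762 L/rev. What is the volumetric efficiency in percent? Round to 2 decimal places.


eta_v = (V_actual / V_disp) * 100
Ratio = 1.934 / 3.762 = 0.5141
eta_v = 0.5141 * 100 = 51.41%


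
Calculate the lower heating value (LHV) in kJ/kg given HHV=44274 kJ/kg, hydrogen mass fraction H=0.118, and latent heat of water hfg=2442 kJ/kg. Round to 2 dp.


LHV = HHV - hfg * 9 * H
Water correction = 2442 * 9 * 0.118 = 2593.404 kJ/kg
LHV = 44274 - 2593.404 = 41680.60 kJ/kg


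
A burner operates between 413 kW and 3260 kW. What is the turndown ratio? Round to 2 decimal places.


TDR = Q_max / Q_min
TDR = 3260 / 413 = 7.89


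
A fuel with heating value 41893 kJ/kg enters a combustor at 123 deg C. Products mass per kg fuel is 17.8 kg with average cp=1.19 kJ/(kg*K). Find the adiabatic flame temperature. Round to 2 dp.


T_ad = T_in + Hc / (m_p * cp)
Denominator = 17.8 * 1.19 = 21.1820
Temperature rise = 41893 / 21.1820 = 1977.76 K
T_ad = 123 + 1977.76 = 2100.76 deg C


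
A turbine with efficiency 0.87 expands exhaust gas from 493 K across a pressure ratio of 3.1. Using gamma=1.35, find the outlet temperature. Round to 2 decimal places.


T_out = T_in * (1 - eta * (1 - PR^(-(gamma-1)/gamma)))
Exponent = -(1.35-1)/1.35 = -0.25925926
PR^exp = 3.1^(-0.25925926) = 0.74577862
Factor = 1 - 0.87*(1 - 0.74577862) = 0.77882740
T_out = 493 * 0.77882740 = 383.96 K


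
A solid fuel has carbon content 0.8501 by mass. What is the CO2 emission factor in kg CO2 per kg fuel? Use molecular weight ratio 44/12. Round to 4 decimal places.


EF = C_frac * (M_CO2 / M_C)
EF = 0.8501 * (44/12)
EF = 0.8501 * 3.666667 = 3.1170 kg_CO2/kg_fuel


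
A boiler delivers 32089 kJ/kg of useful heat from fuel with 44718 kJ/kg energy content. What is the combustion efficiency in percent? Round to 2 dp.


Efficiency = (Q_useful / Q_fuel) * 100
Efficiency = (32089 / 44718) * 100
Efficiency = 0.7176 * 100 = 71.76%


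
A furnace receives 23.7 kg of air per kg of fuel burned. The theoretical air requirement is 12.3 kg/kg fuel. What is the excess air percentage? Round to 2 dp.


Excess air = actual - stoichiometric = 23.7 - 12.3 = 11.40 kg/kg fuel
Excess air % = (excess / stoich) * 100 = (11.40 / 12.3) * 100 = 92.68%


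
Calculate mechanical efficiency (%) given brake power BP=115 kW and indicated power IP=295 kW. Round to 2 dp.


eta_mech = (BP / IP) * 100
Ratio = 115 / 295 = 0.3898
eta_mech = 0.3898 * 100 = 38.98%


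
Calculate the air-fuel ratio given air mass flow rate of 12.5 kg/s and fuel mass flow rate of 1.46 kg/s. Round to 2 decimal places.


AFR = m_air / m_fuel
AFR = 12.5 / 1.46 = 8.56


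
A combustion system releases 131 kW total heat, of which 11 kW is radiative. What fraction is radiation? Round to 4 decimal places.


f_rad = Q_rad / Q_total
f_rad = 11 / 131 = 0.0840


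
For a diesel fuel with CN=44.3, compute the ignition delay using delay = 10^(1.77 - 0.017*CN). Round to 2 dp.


delay = 10^(1.77 - 0.017*CN)
Exponent = 1.77 - 0.017*44.3 = 1.0169
delay = 10^1.0169 = 10.40 ms


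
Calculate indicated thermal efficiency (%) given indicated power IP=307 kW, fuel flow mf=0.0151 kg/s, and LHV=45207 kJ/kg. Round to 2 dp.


eta_ith = (IP / (mf * LHV)) * 100
Denominator = 0.0151 * 45207 = 682.6257 kW
eta_ith = (307 / 682.6257) * 100 = 44.97%


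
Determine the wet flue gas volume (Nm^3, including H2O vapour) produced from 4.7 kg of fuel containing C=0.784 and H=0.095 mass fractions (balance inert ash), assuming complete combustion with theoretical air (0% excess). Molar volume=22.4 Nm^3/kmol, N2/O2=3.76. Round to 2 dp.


Per kg fuel: CO2 = (C/12 kmol)*22.4 = (0.784/12)*22.4 = 1.46347 Nm^3
Per kg fuel: H2O = (H/2 kmol)*22.4 = (0.095/2)*22.4 = 1.06400 Nm^3
O2 needed per kg fuel = C/12 + H/4 = 0.784/12 + 0.095/4 = 0.08908333 kmol
Per kg fuel: N2 = O2*3.76*22.4 = 0.08908333*3.76*22.4 = 7.50295 Nm^3
Total per kg = 1.46347 + 1.06400 + 7.50295 = 10.03042 Nm^3
Total = 10.03042 * 4.7 = 47.14 Nm^3


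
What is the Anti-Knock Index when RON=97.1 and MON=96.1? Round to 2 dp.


AKI = (RON + MON) / 2
AKI = (97.1 + 96.1) / 2
AKI = 193.2 / 2 = 96.60


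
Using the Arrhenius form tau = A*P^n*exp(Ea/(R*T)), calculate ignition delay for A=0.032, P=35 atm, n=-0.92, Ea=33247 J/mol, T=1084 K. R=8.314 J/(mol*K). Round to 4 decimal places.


tau = A * P^n * exp(Ea/(R*T))
P^n = 35^(-0.92) = 0.03797147
Ea/(R*T) = 33247/(8.314*1084) = 3.689038
exp(Ea/(R*T)) = 40.006353
tau = 0.032 * 0.03797147 * 40.006353 = 0.0486 ms


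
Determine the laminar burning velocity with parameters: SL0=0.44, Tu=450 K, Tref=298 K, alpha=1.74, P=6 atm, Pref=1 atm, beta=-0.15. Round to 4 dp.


SL = SL0 * (Tu/Tref)^alpha * (P/Pref)^beta
T ratio = 450/298 = 1.51006711
(T ratio)^alpha = 1.51006711^1.74 = 2.048583
(P/Pref)^beta = 6^(-0.15) = 0.764324
SL = 0.44 * 2.048583 * 0.764324 = 0.6889 m/s


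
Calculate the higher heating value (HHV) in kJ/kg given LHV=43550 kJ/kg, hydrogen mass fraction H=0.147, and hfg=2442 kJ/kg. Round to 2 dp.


HHV = LHV + hfg * 9 * H
Water addition = 2442 * 9 * 0.147 = 3230.766 kJ/kg
HHV = 43550 + 3230.766 = 46780.77 kJ/kg


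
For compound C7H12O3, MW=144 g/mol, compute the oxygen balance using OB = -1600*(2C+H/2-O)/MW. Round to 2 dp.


OB = -1600 * (2C + H/2 - O) / MW
Inner = 2*7 + 12/2 - 3 = 17.00
OB = -1600 * 17.00 / 144 = -188.89%


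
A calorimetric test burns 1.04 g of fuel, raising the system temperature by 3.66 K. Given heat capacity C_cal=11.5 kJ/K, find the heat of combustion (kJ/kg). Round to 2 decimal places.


Hc = C_cal * delta_T / m_fuel
Q_released = 11.5 * 3.66 = 42.0900 kJ
m_fuel = 1.04 g = 1.04/1000 kg = 0.001040 kg
Hc = 42.0900 / 0.001040 = 40471.15 kJ/kg


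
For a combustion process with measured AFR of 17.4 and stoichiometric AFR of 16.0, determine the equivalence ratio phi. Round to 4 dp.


phi = AFR_stoich / AFR_actual
phi = 16.0 / 17.4 = 0.9195


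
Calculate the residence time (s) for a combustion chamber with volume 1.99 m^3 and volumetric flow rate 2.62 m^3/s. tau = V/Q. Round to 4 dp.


tau = V / Q_flow
tau = 1.99 / 2.62 = 0.7595 s


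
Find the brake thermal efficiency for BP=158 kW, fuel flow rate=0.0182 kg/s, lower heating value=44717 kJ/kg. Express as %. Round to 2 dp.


eta_BTE = (BP / (mf * LHV)) * 100
Denominator = 0.0182 * 44717 = 813.8494 kW
eta_BTE = (158 / 813.8494) * 100 = 19.41%


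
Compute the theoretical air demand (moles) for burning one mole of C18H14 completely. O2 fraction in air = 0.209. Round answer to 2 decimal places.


Balanced combustion: C18H14 + 21.5 O2 -> 18 CO2 + 7 H2O
O2 needed = C + H/4 = 18 + 14/4 = 21.50 moles
Air moles = O2 / 0.209 = 21.50 / 0.209 = 102.87 moles air


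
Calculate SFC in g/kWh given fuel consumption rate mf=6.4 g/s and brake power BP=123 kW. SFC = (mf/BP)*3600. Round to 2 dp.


SFC = (mf / BP) * 3600
Rate = 6.4 / 123 = 0.052033 g/(s*kW)
SFC = 0.052033 * 3600 = 187.32 g/kWh


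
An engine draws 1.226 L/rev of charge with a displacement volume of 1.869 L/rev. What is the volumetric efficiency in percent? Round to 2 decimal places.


eta_v = (V_actual / V_disp) * 100
Ratio = 1.226 / 1.869 = 0.6560
eta_v = 0.6560 * 100 = 65.60%


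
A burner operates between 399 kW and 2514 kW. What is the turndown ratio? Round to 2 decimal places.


TDR = Q_max / Q_min
TDR = 2514 / 399 = 6.30


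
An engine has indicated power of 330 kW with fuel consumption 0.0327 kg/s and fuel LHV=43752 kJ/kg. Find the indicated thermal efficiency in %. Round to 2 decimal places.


eta_ith = (IP / (mf * LHV)) * 100
Denominator = 0.0327 * 43752 = 1430.6904 kW
eta_ith = (330 / 1430.6904) * 100 = 23.07%


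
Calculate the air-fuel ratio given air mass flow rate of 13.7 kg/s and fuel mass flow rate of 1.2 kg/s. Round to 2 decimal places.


AFR = m_air / m_fuel
AFR = 13.7 / 1.2 = 11.42


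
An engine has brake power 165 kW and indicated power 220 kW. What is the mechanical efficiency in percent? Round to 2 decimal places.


eta_mech = (BP / IP) * 100
Ratio = 165 / 220 = 0.7500
eta_mech = 0.7500 * 100 = 75.00%


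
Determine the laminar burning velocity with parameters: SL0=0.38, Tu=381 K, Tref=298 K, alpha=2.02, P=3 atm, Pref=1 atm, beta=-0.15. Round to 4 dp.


SL = SL0 * (Tu/Tref)^alpha * (P/Pref)^beta
T ratio = 381/298 = 1.27852349
(T ratio)^alpha = 1.27852349^2.02 = 1.642675
(P/Pref)^beta = 3^(-0.15) = 0.848070
SL = 0.38 * 1.642675 * 0.848070 = 0.5294 m/s


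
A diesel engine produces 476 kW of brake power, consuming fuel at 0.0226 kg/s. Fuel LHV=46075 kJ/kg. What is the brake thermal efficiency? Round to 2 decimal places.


eta_BTE = (BP / (mf * LHV)) * 100
Denominator = 0.0226 * 46075 = 1041.2950 kW
eta_BTE = (476 / 1041.2950) * 100 = 45.71%


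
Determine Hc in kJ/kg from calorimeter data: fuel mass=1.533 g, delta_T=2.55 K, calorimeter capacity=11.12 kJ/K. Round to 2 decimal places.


Hc = C_cal * delta_T / m_fuel
Q_released = 11.12 * 2.55 = 28.3560 kJ
m_fuel = 1.533 g = 1.533/1000 kg = 0.001533 kg
Hc = 28.3560 / 0.001533 = 18497.06 kJ/kg


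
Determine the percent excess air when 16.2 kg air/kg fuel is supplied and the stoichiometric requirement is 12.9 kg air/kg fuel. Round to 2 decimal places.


Excess air = actual - stoichiometric = 16.2 - 12.9 = 3.30 kg/kg fuel
Excess air % = (excess / stoich) * 100 = (3.30 / 12.9) * 100 = 25.58%


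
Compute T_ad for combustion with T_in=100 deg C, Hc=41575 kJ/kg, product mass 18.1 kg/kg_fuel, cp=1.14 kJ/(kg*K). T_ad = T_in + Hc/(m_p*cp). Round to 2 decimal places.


T_ad = T_in + Hc / (m_p * cp)
Denominator = 18.1 * 1.14 = 20.6340
Temperature rise = 41575 / 20.6340 = 2014.88 K
T_ad = 100 + 2014.88 = 2114.88 deg C


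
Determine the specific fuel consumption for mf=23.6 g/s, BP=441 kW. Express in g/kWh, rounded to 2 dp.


SFC = (mf / BP) * 3600
Rate = 23.6 / 441 = 0.053515 g/(s*kW)
SFC = 0.053515 * 3600 = 192.65 g/kWh


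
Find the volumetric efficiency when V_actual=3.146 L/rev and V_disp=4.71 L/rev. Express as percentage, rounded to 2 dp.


eta_v = (V_actual / V_disp) * 100
Ratio = 3.146 / 4.71 = 0.6679
eta_v = 0.6679 * 100 = 66.79%


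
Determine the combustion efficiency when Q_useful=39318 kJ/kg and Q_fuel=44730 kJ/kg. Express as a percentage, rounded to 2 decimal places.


Efficiency = (Q_useful / Q_fuel) * 100
Efficiency = (39318 / 44730) * 100
Efficiency = 0.8790 * 100 = 87.90%


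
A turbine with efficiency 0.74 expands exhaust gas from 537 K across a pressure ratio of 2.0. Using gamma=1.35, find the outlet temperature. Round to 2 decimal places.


T_out = T_in * (1 - eta * (1 - PR^(-(gamma-1)/gamma)))
Exponent = -(1.35-1)/1.35 = -0.25925926
PR^exp = 2.0^(-0.25925926) = 0.83551680
Factor = 1 - 0.74*(1 - 0.83551680) = 0.87828243
T_out = 537 * 0.87828243 = 471.64 K


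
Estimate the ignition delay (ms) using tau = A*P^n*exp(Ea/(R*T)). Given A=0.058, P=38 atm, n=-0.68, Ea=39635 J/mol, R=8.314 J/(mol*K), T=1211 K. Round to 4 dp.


tau = A * P^n * exp(Ea/(R*T))
P^n = 38^(-0.68) = 0.08428439
Ea/(R*T) = 39635/(8.314*1211) = 3.936631
exp(Ea/(R*T)) = 51.245659
tau = 0.058 * 0.08428439 * 51.245659 = 0.2505 ms


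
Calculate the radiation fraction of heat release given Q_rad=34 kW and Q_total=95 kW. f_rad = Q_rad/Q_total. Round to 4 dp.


f_rad = Q_rad / Q_total
f_rad = 34 / 95 = 0.3579


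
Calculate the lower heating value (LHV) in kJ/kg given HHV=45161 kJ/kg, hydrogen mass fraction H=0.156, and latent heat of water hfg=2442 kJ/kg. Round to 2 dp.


LHV = HHV - hfg * 9 * H
Water correction = 2442 * 9 * 0.156 = 3428.568 kJ/kg
LHV = 45161 - 3428.568 = 41732.43 kJ/kg


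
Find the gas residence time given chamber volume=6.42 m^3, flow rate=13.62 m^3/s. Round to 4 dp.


tau = V / Q_flow
tau = 6.42 / 13.62 = 0.4714 s


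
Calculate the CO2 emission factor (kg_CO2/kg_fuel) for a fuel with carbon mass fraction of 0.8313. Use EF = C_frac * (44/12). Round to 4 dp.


EF = C_frac * (M_CO2 / M_C)
EF = 0.8313 * (44/12)
EF = 0.8313 * 3.666667 = 3.0481 kg_CO2/kg_fuel


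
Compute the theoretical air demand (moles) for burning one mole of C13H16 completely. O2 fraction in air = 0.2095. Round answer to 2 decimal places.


Balanced combustion: C13H16 + 17 O2 -> 13 CO2 + 8 H2O
O2 needed = C + H/4 = 13 + 16/4 = 17.00 moles
Air moles = O2 / 0.2095 = 17.00 / 0.2095 = 81.15 moles air


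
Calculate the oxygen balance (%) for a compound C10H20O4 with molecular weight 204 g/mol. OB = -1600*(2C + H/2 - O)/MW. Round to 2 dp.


OB = -1600 * (2C + H/2 - O) / MW
Inner = 2*10 + 20/2 - 4 = 26.00
OB = -1600 * 26.00 / 204 = -203.92%


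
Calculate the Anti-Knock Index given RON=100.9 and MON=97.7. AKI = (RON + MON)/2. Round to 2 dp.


AKI = (RON + MON) / 2
AKI = (100.9 + 97.7) / 2
AKI = 198.6 / 2 = 99.30


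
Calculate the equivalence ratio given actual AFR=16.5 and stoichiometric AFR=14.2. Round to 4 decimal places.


phi = AFR_stoich / AFR_actual
phi = 14.2 / 16.5 = 0.8606


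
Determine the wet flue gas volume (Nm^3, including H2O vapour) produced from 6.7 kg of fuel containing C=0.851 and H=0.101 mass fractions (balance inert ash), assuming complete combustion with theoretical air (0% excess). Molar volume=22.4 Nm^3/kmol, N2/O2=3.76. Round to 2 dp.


Per kg fuel: CO2 = (C/12 kmol)*22.4 = (0.851/12)*22.4 = 1.58853 Nm^3
Per kg fuel: H2O = (H/2 kmol)*22.4 = (0.101/2)*22.4 = 1.13120 Nm^3
O2 needed per kg fuel = C/12 + H/4 = 0.851/12 + 0.101/4 = 0.09616667 kmol
Per kg fuel: N2 = O2*3.76*22.4 = 0.09616667*3.76*22.4 = 8.09954 Nm^3
Total per kg = 1.58853 + 1.13120 + 8.09954 = 10.81927 Nm^3
Total = 10.81927 * 6.7 = 72.49 Nm^3


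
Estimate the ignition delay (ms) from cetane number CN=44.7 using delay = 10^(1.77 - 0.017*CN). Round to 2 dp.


delay = 10^(1.77 - 0.017*CN)
Exponent = 1.77 - 0.017*44.7 = 1.0101
delay = 10^1.0101 = 10.24 ms


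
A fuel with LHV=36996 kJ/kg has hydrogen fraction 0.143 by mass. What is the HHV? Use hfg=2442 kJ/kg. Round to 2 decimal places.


HHV = LHV + hfg * 9 * H
Water addition = 2442 * 9 * 0.143 = 3142.854 kJ/kg
HHV = 36996 + 3142.854 = 40138.85 kJ/kg


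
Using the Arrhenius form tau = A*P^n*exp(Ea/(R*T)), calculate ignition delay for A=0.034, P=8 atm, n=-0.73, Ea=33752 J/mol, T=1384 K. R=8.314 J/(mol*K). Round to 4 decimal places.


tau = A * P^n * exp(Ea/(R*T))
P^n = 8^(-0.73) = 0.21915143
Ea/(R*T) = 33752/(8.314*1384) = 2.933279
exp(Ea/(R*T)) = 18.789143
tau = 0.034 * 0.21915143 * 18.789143 = 0.1400 ms


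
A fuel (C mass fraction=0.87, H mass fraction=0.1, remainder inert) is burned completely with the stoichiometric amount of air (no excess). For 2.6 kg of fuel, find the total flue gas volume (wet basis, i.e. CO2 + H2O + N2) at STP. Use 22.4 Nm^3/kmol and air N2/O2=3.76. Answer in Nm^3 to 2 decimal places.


Per kg fuel: CO2 = (C/12 kmol)*22.4 = (0.87/12)*22.4 = 1.62400 Nm^3
Per kg fuel: H2O = (H/2 kmol)*22.4 = (0.1/2)*22.4 = 1.12000 Nm^3
O2 needed per kg fuel = C/12 + H/4 = 0.87/12 + 0.1/4 = 0.09750000 kmol
Per kg fuel: N2 = O2*3.76*22.4 = 0.09750000*3.76*22.4 = 8.21184 Nm^3
Total per kg = 1.62400 + 1.12000 + 8.21184 = 10.95584 Nm^3
Total = 10.95584 * 2.6 = 28.49 Nm^3


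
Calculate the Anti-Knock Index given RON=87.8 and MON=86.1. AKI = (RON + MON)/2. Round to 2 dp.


AKI = (RON + MON) / 2
AKI = (87.8 + 86.1) / 2
AKI = 173.9 / 2 = 86.95


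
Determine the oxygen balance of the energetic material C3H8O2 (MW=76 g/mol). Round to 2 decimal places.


OB = -1600 * (2C + H/2 - O) / MW
Inner = 2*3 + 8/2 - 2 = 8.00
OB = -1600 * 8.00 / 76 = -168.42%


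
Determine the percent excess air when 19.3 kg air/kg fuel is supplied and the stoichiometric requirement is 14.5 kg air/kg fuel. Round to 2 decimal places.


Excess air = actual - stoichiometric = 19.3 - 14.5 = 4.80 kg/kg fuel
Excess air % = (excess / stoich) * 100 = (4.80 / 14.5) * 100 = 33.10%


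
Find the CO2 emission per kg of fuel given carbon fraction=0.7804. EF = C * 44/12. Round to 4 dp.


EF = C_frac * (M_CO2 / M_C)
EF = 0.7804 * (44/12)
EF = 0.7804 * 3.666667 = 2.8615 kg_CO2/kg_fuel
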